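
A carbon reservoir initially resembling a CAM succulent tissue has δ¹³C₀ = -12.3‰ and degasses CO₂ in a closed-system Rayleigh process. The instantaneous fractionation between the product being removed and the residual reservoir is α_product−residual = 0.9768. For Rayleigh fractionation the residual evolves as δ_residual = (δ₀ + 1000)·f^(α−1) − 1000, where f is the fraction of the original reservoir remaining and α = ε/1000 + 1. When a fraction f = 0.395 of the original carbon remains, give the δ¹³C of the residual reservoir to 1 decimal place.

9.2‰

Rayleigh residual: δ_res = (δ₀ + 1000)·f^(α−1) − 1000
α − 1 = -0.02320
f^(α−1) = 0.395^(-0.02320) = 1.021784
δ_res = (-12.3 + 1000) × 1.021784 − 1000 = 1009.216 − 1000 = 9.22‰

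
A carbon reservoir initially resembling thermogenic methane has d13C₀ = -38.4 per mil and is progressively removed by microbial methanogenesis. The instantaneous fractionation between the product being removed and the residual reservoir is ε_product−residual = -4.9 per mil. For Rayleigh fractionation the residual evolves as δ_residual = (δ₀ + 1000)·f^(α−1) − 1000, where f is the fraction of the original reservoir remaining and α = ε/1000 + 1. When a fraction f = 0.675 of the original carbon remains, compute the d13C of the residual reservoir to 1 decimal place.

Rayleigh residual: δ_res = (δ₀ + 1000)·f^(α−1) − 1000
α = ε/1000 + 1 = 0.99510, so α − 1 = -0.00490
f^(α−1) = 0.675^(-0.00490) = 1.001928
δ_res = (-38.4 + 1000) × 1.001928 − 1000 = 963.454 − 1000 = -36.55 per mil

-36.5 per mil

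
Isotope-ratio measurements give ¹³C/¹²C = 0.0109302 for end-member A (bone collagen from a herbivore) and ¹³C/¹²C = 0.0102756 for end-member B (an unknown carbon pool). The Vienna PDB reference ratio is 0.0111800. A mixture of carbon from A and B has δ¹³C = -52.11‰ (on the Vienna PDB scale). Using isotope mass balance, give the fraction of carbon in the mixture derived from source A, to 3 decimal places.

0.492

δ_A = (0.0109302/0.0111800 − 1)×1000 = (0.977657 − 1)×1000 = -22.343‰
δ_B = (0.0102756/0.0111800 − 1)×1000 = (0.919106 − 1)×1000 = -80.894‰
f_A = (δ_mix − δ_B)/(δ_A − δ_B) = (-52.11 − (-80.894))/(-22.343 − (-80.894))
f_A = 28.784 / 58.551 = 0.4916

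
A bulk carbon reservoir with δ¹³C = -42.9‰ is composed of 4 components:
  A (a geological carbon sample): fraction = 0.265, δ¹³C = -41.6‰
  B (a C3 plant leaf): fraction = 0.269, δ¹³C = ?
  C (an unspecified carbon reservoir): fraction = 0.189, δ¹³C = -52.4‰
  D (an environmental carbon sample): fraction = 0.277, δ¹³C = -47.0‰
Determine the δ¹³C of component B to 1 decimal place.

Isotope mass balance: δ_bulk = Σ fᵢ·δᵢ.
-42.9 = 0.265×(-41.6) + 0.269×δ_B + 0.189×(-52.4) + 0.277×(-47.0)
0.269·δ_B = -42.9 − (-33.947) = -8.953
δ_B = -8.953 / 0.269 = -33.28‰

-33.3‰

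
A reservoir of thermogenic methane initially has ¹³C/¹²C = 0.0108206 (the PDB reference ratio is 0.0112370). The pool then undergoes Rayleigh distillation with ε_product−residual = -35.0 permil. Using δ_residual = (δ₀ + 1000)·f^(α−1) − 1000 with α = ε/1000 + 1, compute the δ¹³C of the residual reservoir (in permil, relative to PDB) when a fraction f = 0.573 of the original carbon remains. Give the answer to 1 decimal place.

-18.1 permil

δ₀ = (0.0108206/0.0112370 − 1)×1000 = (0.962944 − 1)×1000 = -37.056 permil
α − 1 = ε/1000 = -0.0350
f^(α−1) = 0.573^(-0.0350) = 1.019682
δ_res = (-37.056 + 1000) × 1.019682 − 1000 = 981.896 − 1000 = -18.10 permil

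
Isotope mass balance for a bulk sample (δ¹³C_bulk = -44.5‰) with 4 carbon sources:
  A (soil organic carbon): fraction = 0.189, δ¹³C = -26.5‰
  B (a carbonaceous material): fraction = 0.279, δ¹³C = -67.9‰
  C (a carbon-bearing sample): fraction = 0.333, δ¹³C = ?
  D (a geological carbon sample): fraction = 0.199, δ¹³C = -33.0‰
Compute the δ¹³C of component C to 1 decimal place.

Isotope mass balance: δ_bulk = Σ fᵢ·δᵢ.
-44.5 = 0.189×(-26.5) + 0.279×(-67.9) + 0.333×δ_C + 0.199×(-33.0)
0.333·δ_C = -44.5 − (-30.520) = -13.980
δ_C = -13.980 / 0.333 = -41.98‰

-42.0‰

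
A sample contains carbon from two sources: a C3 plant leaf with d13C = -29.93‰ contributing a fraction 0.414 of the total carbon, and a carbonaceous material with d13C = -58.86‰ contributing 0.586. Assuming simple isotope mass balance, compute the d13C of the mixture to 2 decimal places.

δ_mix = f_A·δ_A + f_B·δ_B
δ_mix = 0.414 × (-29.93) + 0.586 × (-58.86)
δ_mix = -12.391 + -34.492 = -46.883‰

-46.88‰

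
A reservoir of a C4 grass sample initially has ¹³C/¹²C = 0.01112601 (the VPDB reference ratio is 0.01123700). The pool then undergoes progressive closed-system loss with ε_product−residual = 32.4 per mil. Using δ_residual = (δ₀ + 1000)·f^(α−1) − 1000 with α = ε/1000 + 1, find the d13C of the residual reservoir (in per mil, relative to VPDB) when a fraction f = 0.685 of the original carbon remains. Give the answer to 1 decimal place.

δ₀ = (0.01112601/0.01123700 − 1)×1000 = (0.990123 − 1)×1000 = -9.877 per mil
α − 1 = ε/1000 = 0.0324
f^(α−1) = 0.685^(0.0324) = 0.987817
δ_res = (-9.877 + 1000) × 0.987817 − 1000 = 978.060 − 1000 = -21.94 per mil

-21.9 per mil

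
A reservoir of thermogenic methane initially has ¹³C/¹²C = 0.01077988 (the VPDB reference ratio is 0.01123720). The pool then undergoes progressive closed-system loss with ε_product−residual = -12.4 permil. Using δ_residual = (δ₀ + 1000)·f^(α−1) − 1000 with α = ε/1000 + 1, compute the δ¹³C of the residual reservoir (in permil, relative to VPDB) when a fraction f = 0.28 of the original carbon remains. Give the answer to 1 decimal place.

δ₀ = (0.01077988/0.01123720 − 1)×1000 = (0.959303 − 1)×1000 = -40.697 permil
α − 1 = ε/1000 = -0.0124
f^(α−1) = 0.28^(-0.0124) = 1.015910
δ_res = (-40.697 + 1000) × 1.015910 − 1000 = 974.566 − 1000 = -25.43 permil

-25.4 permil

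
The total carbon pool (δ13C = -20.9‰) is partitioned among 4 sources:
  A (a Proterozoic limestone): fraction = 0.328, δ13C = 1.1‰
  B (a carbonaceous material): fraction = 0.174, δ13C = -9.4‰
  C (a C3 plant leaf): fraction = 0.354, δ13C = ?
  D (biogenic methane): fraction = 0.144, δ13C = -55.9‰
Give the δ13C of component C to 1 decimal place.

-32.7‰

Isotope mass balance: δ_bulk = Σ fᵢ·δᵢ.
-20.9 = 0.328×(1.1) + 0.174×(-9.4) + 0.354×δ_C + 0.144×(-55.9)
0.354·δ_C = -20.9 − (-9.324) = -11.576
δ_C = -11.576 / 0.354 = -32.70‰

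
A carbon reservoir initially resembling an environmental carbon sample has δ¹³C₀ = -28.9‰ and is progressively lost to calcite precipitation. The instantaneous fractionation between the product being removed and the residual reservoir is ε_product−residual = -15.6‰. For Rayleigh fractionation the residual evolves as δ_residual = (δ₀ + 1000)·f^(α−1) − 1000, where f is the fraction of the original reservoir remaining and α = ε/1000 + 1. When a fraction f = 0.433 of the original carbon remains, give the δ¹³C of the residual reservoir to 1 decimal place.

-16.1‰

Rayleigh residual: δ_res = (δ₀ + 1000)·f^(α−1) − 1000
α = ε/1000 + 1 = 0.98440, so α − 1 = -0.01560
f^(α−1) = 0.433^(-0.01560) = 1.013143
δ_res = (-28.9 + 1000) × 1.013143 − 1000 = 983.863 − 1000 = -16.14‰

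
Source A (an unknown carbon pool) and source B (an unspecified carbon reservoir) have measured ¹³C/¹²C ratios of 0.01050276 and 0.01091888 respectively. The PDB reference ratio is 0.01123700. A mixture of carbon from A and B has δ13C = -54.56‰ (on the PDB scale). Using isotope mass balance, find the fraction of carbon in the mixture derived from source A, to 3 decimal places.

δ_A = (0.01050276/0.01123700 − 1)×1000 = (0.934659 − 1)×1000 = -65.341‰
δ_B = (0.01091888/0.01123700 − 1)×1000 = (0.971690 − 1)×1000 = -28.310‰
f_A = (δ_mix − δ_B)/(δ_A − δ_B) = (-54.56 − (-28.310))/(-65.341 − (-28.310))
f_A = -26.250 / -37.031 = 0.7089

0.709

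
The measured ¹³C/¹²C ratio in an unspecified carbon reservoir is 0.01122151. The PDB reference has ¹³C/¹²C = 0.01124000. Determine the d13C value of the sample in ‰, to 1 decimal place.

d13C = (R_sample / R_standard − 1) × 1000
R_sample / R_standard = 0.01122151 / 0.01124000 = 0.998355
d13C = (0.998355 − 1) × 1000 = -1.65‰

-1.6‰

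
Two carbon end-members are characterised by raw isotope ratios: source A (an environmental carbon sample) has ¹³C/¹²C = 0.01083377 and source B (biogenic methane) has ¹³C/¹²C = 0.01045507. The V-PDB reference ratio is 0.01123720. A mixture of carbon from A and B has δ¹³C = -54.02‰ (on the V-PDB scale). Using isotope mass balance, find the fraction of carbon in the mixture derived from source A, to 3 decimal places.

δ_A = (0.01083377/0.01123720 − 1)×1000 = (0.964099 − 1)×1000 = -35.901‰
δ_B = (0.01045507/0.01123720 − 1)×1000 = (0.930398 − 1)×1000 = -69.602‰
f_A = (δ_mix − δ_B)/(δ_A − δ_B) = (-54.02 − (-69.602))/(-35.901 − (-69.602))
f_A = 15.582 / 33.701 = 0.4624

0.462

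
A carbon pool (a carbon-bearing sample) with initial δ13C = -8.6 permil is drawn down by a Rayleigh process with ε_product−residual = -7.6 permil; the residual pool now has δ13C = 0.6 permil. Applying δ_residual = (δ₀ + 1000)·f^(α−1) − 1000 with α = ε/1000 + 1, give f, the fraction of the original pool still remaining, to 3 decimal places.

0.297

α − 1 = ε/1000 = -0.0076
(δ_res + 1000)/(δ₀ + 1000) = (0.6 + 1000)/(-8.6 + 1000) = 1000.6/991.4 = 1.009280
f = 1.009280^(1/-0.0076) = exp(ln(1.009280)/-0.0076) = exp(0.00924/-0.0076)
f = exp(-1.2154) = 0.2966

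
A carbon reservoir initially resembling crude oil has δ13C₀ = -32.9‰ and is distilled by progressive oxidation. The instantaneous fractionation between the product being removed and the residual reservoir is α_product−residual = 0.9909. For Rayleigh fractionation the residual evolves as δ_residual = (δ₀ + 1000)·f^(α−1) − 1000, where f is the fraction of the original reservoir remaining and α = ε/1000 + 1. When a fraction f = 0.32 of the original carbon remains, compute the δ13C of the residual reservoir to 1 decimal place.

Rayleigh residual: δ_res = (δ₀ + 1000)·f^(α−1) − 1000
α − 1 = -0.00910
f^(α−1) = 0.32^(-0.00910) = 1.010423
δ_res = (-32.9 + 1000) × 1.010423 − 1000 = 977.180 − 1000 = -22.82‰

-22.8‰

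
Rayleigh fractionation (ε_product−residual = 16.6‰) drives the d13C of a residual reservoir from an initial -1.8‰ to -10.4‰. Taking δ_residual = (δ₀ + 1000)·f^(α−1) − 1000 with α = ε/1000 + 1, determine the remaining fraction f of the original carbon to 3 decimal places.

α − 1 = ε/1000 = 0.0166
(δ_res + 1000)/(δ₀ + 1000) = (-10.4 + 1000)/(-1.8 + 1000) = 989.6/998.2 = 0.991384
f = 0.991384^(1/0.0166) = exp(ln(0.991384)/0.0166) = exp(-0.00865/0.0166)
f = exp(-0.5213) = 0.5938

0.594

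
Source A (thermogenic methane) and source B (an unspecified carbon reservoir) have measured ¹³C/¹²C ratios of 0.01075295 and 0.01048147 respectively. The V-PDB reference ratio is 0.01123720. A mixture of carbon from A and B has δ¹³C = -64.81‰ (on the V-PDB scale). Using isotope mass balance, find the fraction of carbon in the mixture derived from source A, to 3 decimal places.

0.101

δ_A = (0.01075295/0.01123720 − 1)×1000 = (0.956907 − 1)×1000 = -43.093‰
δ_B = (0.01048147/0.01123720 − 1)×1000 = (0.932747 − 1)×1000 = -67.253‰
f_A = (δ_mix − δ_B)/(δ_A − δ_B) = (-64.81 − (-67.253))/(-43.093 − (-67.253))
f_A = 2.443 / 24.159 = 0.1011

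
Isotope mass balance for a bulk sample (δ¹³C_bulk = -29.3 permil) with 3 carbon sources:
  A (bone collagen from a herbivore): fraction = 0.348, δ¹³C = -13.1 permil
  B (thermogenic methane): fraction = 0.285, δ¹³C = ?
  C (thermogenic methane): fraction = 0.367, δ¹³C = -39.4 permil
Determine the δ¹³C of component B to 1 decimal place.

Isotope mass balance: δ_bulk = Σ fᵢ·δᵢ.
-29.3 = 0.348×(-13.1) + 0.285×δ_B + 0.367×(-39.4)
0.285·δ_B = -29.3 − (-19.019) = -10.281
δ_B = -10.281 / 0.285 = -36.08 permil

-36.1 permil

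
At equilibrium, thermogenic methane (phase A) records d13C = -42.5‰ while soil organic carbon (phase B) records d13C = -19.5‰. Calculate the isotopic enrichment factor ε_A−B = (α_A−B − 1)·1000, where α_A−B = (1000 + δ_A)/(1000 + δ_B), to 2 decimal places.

-23.46‰

α_A−B = (1000 + -42.5) / (1000 + -19.5) = 957.5 / 980.5 = 0.976543
ε_A−B = (0.976543 − 1) × 1000 = -23.457‰
(The approximation ε ≈ δ_A − δ_B would give -23.0‰.)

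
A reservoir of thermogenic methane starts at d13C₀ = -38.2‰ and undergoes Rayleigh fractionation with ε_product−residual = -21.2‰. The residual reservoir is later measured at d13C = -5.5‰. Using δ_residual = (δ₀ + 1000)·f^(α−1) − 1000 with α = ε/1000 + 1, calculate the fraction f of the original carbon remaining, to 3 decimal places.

α − 1 = ε/1000 = -0.0212
(δ_res + 1000)/(δ₀ + 1000) = (-5.5 + 1000)/(-38.2 + 1000) = 994.5/961.8 = 1.033999
f = 1.033999^(1/-0.0212) = exp(ln(1.033999)/-0.0212) = exp(0.03343/-0.0212)
f = exp(-1.5771) = 0.2066

0.207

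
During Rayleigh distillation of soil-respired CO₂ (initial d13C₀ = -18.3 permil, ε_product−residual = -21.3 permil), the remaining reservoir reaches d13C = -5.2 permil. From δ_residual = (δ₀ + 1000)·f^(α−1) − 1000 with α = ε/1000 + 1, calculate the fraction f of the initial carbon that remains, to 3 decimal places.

0.537

α − 1 = ε/1000 = -0.0213
(δ_res + 1000)/(δ₀ + 1000) = (-5.2 + 1000)/(-18.3 + 1000) = 994.8/981.7 = 1.013344
f = 1.013344^(1/-0.0213) = exp(ln(1.013344)/-0.0213) = exp(0.01326/-0.0213)
f = exp(-0.6223) = 0.5367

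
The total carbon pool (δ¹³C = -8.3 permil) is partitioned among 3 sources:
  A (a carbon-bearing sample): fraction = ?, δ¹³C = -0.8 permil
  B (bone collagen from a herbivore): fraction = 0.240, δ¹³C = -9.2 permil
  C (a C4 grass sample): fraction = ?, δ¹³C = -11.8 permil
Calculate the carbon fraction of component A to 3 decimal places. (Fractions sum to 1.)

0.261

Let f_A and f_C be the unknown fractions; fractions sum to 1 so f_A + f_C = 0.760.
Mass balance: Σ fᵢ·δᵢ = δ_bulk ⇒ f_A·(-0.8) + f_C·(-11.8) = -8.3 − (-2.208) = -6.092
Substitute f_C = 0.760 − f_A:
f_A·(-0.8 − -11.8) = -6.092 − 0.760×(-11.8) = 2.876
f_A = 2.876 / 11.0 = 0.2615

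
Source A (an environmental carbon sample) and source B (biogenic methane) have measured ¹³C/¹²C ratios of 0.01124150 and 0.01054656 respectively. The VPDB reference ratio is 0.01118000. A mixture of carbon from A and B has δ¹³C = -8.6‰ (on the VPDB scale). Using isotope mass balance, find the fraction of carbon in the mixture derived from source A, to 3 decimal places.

δ_A = (0.01124150/0.01118000 − 1)×1000 = (1.005501 − 1)×1000 = 5.501‰
δ_B = (0.01054656/0.01118000 − 1)×1000 = (0.943342 − 1)×1000 = -56.658‰
f_A = (δ_mix − δ_B)/(δ_A − δ_B) = (-8.6 − (-56.658))/(5.501 − (-56.658))
f_A = 48.058 / 62.159 = 0.7731

0.773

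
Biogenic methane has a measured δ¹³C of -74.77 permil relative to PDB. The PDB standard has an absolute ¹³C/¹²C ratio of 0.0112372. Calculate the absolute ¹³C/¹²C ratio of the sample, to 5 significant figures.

0.010397

R_sample = R_standard × (δ¹³C/1000 + 1)
R_sample = 0.0112372 × (-74.77/1000 + 1) = 0.0112372 × 0.925230
R_sample = 0.0103970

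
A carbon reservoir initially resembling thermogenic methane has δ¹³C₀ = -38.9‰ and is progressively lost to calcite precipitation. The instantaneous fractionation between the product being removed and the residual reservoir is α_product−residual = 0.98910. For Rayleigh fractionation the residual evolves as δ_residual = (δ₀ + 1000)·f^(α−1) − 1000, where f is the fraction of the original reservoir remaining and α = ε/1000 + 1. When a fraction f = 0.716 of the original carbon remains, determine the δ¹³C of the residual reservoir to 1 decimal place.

Rayleigh residual: δ_res = (δ₀ + 1000)·f^(α−1) − 1000
α − 1 = -0.01090
f^(α−1) = 0.716^(-0.01090) = 1.003648
δ_res = (-38.9 + 1000) × 1.003648 − 1000 = 964.606 − 1000 = -35.39‰

-35.4‰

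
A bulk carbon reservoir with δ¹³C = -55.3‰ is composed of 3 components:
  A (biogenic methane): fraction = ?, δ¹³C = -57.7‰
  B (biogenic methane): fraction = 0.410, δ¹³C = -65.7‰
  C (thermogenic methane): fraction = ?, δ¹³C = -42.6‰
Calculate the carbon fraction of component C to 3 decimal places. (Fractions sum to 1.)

Let f_C and f_A be the unknown fractions; fractions sum to 1 so f_C + f_A = 0.590.
Mass balance: Σ fᵢ·δᵢ = δ_bulk ⇒ f_C·(-42.6) + f_A·(-57.7) = -55.3 − (-26.937) = -28.363
Substitute f_A = 0.590 − f_C:
f_C·(-42.6 − -57.7) = -28.363 − 0.590×(-57.7) = 5.680
f_C = 5.680 / 15.1 = 0.3762

0.376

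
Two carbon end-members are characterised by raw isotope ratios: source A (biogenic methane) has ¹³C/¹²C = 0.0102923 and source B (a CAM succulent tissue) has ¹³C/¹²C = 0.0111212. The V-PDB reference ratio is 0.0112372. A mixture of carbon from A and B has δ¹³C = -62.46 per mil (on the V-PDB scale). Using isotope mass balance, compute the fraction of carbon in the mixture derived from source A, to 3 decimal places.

δ_A = (0.0102923/0.0112372 − 1)×1000 = (0.915913 − 1)×1000 = -84.087 per mil
δ_B = (0.0111212/0.0112372 − 1)×1000 = (0.989677 − 1)×1000 = -10.323 per mil
f_A = (δ_mix − δ_B)/(δ_A − δ_B) = (-62.46 − (-10.323))/(-84.087 − (-10.323))
f_A = -52.137 / -73.764 = 0.7068

0.707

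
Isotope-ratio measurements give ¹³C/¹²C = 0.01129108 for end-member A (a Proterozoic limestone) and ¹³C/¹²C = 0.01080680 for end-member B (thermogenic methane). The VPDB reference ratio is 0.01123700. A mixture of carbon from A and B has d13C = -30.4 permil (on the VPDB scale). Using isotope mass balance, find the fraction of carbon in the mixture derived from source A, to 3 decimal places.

δ_A = (0.01129108/0.01123700 − 1)×1000 = (1.004813 − 1)×1000 = 4.813 permil
δ_B = (0.01080680/0.01123700 − 1)×1000 = (0.961716 − 1)×1000 = -38.284 permil
f_A = (δ_mix − δ_B)/(δ_A − δ_B) = (-30.4 − (-38.284))/(4.813 − (-38.284))
f_A = 7.884 / 43.097 = 0.1829

0.183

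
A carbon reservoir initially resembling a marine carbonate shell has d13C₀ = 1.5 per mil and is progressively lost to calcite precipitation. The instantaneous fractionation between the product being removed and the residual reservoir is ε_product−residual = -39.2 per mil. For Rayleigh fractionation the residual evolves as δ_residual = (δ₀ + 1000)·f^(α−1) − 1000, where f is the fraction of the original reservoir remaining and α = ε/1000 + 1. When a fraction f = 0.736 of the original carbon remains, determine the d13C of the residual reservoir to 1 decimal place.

13.6 per mil

Rayleigh residual: δ_res = (δ₀ + 1000)·f^(α−1) − 1000
α = ε/1000 + 1 = 0.96080, so α − 1 = -0.03920
f^(α−1) = 0.736^(-0.03920) = 1.012088
δ_res = (1.5 + 1000) × 1.012088 − 1000 = 1013.606 − 1000 = 13.61 per mil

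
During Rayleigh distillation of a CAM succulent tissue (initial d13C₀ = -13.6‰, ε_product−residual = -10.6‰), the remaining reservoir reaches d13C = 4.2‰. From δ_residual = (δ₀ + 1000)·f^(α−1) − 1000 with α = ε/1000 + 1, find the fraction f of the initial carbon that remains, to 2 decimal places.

α − 1 = ε/1000 = -0.0106
(δ_res + 1000)/(δ₀ + 1000) = (4.2 + 1000)/(-13.6 + 1000) = 1004.2/986.4 = 1.018045
f = 1.018045^(1/-0.0106) = exp(ln(1.018045)/-0.0106) = exp(0.01788/-0.0106)
f = exp(-1.6872) = 0.1850

0.19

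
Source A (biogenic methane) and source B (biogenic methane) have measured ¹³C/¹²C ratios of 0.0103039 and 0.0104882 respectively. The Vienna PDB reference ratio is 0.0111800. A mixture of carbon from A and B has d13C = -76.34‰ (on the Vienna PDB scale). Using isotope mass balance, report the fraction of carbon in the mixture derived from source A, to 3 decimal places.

0.877

δ_A = (0.0103039/0.0111800 − 1)×1000 = (0.921637 − 1)×1000 = -78.363‰
δ_B = (0.0104882/0.0111800 − 1)×1000 = (0.938122 − 1)×1000 = -61.878‰
f_A = (δ_mix − δ_B)/(δ_A − δ_B) = (-76.34 − (-61.878))/(-78.363 − (-61.878))
f_A = -14.462 / -16.485 = 0.8773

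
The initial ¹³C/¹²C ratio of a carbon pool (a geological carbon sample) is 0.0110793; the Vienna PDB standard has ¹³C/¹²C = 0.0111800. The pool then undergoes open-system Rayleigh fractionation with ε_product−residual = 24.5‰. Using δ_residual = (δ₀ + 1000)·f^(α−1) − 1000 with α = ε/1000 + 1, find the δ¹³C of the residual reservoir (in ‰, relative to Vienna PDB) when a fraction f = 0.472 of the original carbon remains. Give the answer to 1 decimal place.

δ₀ = (0.0110793/0.0111800 − 1)×1000 = (0.990993 − 1)×1000 = -9.007‰
α − 1 = ε/1000 = 0.0245
f^(α−1) = 0.472^(0.0245) = 0.981774
δ_res = (-9.007 + 1000) × 0.981774 − 1000 = 972.931 − 1000 = -27.07‰

-27.1‰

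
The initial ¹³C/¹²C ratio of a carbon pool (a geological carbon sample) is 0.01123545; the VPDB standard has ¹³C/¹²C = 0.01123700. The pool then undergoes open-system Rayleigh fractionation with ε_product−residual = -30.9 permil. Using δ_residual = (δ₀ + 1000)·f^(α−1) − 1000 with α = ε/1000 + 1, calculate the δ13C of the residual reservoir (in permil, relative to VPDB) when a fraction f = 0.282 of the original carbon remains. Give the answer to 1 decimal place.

δ₀ = (0.01123545/0.01123700 − 1)×1000 = (0.999862 − 1)×1000 = -0.138 permil
α − 1 = ε/1000 = -0.0309
f^(α−1) = 0.282^(-0.0309) = 1.039890
δ_res = (-0.138 + 1000) × 1.039890 − 1000 = 1039.746 − 1000 = 39.75 permil

39.7 permil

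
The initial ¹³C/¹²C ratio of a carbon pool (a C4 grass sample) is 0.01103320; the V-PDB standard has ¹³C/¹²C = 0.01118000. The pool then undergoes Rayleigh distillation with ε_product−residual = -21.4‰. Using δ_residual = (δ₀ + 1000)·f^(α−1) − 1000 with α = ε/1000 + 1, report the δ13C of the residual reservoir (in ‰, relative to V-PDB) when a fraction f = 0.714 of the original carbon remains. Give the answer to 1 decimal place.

δ₀ = (0.01103320/0.01118000 − 1)×1000 = (0.986869 − 1)×1000 = -13.131‰
α − 1 = ε/1000 = -0.0214
f^(α−1) = 0.714^(-0.0214) = 1.007235
δ_res = (-13.131 + 1000) × 1.007235 − 1000 = 994.010 − 1000 = -5.99‰

-6.0‰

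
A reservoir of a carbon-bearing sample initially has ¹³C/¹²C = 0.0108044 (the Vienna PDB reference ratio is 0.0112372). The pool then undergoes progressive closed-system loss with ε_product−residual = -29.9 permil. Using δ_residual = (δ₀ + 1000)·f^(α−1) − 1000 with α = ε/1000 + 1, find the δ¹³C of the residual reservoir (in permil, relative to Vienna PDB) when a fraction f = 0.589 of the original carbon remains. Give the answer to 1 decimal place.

δ₀ = (0.0108044/0.0112372 − 1)×1000 = (0.961485 − 1)×1000 = -38.515 permil
α − 1 = ε/1000 = -0.0299
f^(α−1) = 0.589^(-0.0299) = 1.015953
δ_res = (-38.515 + 1000) × 1.015953 − 1000 = 976.823 − 1000 = -23.18 permil

-23.2 permil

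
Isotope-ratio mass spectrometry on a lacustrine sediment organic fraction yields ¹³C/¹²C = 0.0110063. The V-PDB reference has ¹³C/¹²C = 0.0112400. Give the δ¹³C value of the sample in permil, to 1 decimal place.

-20.8 permil

δ¹³C = (R_sample / R_standard − 1) × 1000
R_sample / R_standard = 0.0110063 / 0.0112400 = 0.979208
δ¹³C = (0.979208 − 1) × 1000 = -20.79 permil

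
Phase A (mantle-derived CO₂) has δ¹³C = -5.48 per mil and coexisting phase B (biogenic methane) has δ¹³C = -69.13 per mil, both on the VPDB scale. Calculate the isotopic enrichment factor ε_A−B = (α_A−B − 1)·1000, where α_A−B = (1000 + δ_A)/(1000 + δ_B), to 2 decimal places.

68.38 per mil

α_A−B = (1000 + -5.48) / (1000 + -69.13) = 994.52 / 930.87 = 1.068377
ε_A−B = (1.068377 − 1) × 1000 = 68.377 per mil
(The approximation ε ≈ δ_A − δ_B would give 63.65 per mil.)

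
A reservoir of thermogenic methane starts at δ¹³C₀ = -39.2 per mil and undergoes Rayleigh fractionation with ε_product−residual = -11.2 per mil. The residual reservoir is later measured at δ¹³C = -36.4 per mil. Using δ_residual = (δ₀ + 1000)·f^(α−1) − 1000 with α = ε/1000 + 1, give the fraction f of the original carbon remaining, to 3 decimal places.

α − 1 = ε/1000 = -0.0112
(δ_res + 1000)/(δ₀ + 1000) = (-36.4 + 1000)/(-39.2 + 1000) = 963.6/960.8 = 1.002914
f = 1.002914^(1/-0.0112) = exp(ln(1.002914)/-0.0112) = exp(0.00291/-0.0112)
f = exp(-0.2598) = 0.7712

0.771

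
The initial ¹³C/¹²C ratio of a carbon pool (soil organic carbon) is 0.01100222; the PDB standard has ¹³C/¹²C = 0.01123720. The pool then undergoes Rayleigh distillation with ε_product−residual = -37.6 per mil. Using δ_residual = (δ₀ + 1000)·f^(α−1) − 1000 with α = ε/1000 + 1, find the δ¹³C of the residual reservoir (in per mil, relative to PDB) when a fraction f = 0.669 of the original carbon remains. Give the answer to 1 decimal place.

δ₀ = (0.01100222/0.01123720 − 1)×1000 = (0.979089 − 1)×1000 = -20.911 per mil
α − 1 = ε/1000 = -0.0376
f^(α−1) = 0.669^(-0.0376) = 1.015229
δ_res = (-20.911 + 1000) × 1.015229 − 1000 = 994.000 − 1000 = -6.00 per mil

-6.0 per mil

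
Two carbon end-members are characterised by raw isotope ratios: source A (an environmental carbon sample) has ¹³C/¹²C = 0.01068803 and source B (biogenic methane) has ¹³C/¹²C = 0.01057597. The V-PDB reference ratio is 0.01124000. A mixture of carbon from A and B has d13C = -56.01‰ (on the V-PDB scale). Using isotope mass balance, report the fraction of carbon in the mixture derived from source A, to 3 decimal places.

0.308

δ_A = (0.01068803/0.01124000 − 1)×1000 = (0.950892 − 1)×1000 = -49.108‰
δ_B = (0.01057597/0.01124000 − 1)×1000 = (0.940923 − 1)×1000 = -59.077‰
f_A = (δ_mix − δ_B)/(δ_A − δ_B) = (-56.01 − (-59.077))/(-49.108 − (-59.077))
f_A = 3.067 / 9.970 = 0.3077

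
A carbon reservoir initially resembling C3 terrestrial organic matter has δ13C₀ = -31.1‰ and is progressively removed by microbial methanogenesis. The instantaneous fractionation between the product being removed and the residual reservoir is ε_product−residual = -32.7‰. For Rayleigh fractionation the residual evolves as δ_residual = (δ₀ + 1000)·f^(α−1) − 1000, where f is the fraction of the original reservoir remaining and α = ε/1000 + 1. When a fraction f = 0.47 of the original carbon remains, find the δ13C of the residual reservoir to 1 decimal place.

-6.9‰

Rayleigh residual: δ_res = (δ₀ + 1000)·f^(α−1) − 1000
α = ε/1000 + 1 = 0.96730, so α − 1 = -0.03270
f^(α−1) = 0.47^(-0.03270) = 1.024997
δ_res = (-31.1 + 1000) × 1.024997 − 1000 = 993.119 − 1000 = -6.88‰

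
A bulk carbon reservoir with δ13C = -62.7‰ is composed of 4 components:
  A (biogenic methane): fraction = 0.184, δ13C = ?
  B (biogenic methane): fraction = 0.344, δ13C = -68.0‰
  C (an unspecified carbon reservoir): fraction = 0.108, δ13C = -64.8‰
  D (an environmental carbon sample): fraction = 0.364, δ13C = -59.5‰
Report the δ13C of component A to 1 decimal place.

-57.9‰

Isotope mass balance: δ_bulk = Σ fᵢ·δᵢ.
-62.7 = 0.184×δ_A + 0.344×(-68.0) + 0.108×(-64.8) + 0.364×(-59.5)
0.184·δ_A = -62.7 − (-52.048) = -10.652
δ_A = -10.652 / 0.184 = -57.89‰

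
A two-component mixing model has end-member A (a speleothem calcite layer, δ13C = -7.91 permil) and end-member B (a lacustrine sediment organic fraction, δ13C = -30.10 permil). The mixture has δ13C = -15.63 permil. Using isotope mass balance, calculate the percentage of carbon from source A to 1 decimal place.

65.2%

δ_mix = f_A·δ_A + (1 − f_A)·δ_B  ⇒  f_A = (δ_mix − δ_B)/(δ_A − δ_B)
f_A = (-15.63 − (-30.10)) / (-7.91 − (-30.10))
f_A = 14.47 / 22.19 = 0.6521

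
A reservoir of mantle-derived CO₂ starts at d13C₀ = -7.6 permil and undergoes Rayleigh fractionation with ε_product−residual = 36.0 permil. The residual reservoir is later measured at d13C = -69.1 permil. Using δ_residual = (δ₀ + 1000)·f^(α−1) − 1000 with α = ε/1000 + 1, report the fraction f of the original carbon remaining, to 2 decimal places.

0.17

α − 1 = ε/1000 = 0.0360
(δ_res + 1000)/(δ₀ + 1000) = (-69.1 + 1000)/(-7.6 + 1000) = 930.9/992.4 = 0.938029
f = 0.938029^(1/0.0360) = exp(ln(0.938029)/0.0360) = exp(-0.06397/0.0360)
f = exp(-1.7771) = 0.1691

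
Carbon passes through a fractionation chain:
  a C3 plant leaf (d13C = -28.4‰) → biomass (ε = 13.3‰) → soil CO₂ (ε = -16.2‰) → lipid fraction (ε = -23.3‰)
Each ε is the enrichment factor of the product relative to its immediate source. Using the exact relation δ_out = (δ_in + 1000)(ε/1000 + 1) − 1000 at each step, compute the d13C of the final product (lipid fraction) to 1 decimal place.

step 1: δ = (-28.40 + 1000)·(13.3/1000 + 1) − 1000 = -15.48‰
step 2: δ = (-15.48 + 1000)·(-16.2/1000 + 1) − 1000 = -31.43‰
step 3: δ = (-31.43 + 1000)·(-23.3/1000 + 1) − 1000 = -53.99‰

-54.0‰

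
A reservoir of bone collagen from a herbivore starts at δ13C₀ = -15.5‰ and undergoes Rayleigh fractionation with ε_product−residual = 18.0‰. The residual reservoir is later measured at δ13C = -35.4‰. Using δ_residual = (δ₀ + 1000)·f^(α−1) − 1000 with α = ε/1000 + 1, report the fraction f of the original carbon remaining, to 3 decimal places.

0.322

α − 1 = ε/1000 = 0.0180
(δ_res + 1000)/(δ₀ + 1000) = (-35.4 + 1000)/(-15.5 + 1000) = 964.6/984.5 = 0.979787
f = 0.979787^(1/0.0180) = exp(ln(0.979787)/0.0180) = exp(-0.02042/0.0180)
f = exp(-1.1345) = 0.3216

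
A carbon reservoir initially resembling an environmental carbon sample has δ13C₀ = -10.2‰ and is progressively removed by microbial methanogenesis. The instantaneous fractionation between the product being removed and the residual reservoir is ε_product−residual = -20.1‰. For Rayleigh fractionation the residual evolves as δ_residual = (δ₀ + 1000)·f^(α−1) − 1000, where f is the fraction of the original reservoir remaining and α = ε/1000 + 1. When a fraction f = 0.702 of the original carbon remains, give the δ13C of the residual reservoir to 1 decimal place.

-3.1‰

Rayleigh residual: δ_res = (δ₀ + 1000)·f^(α−1) − 1000
α = ε/1000 + 1 = 0.97990, so α − 1 = -0.02010
f^(α−1) = 0.702^(-0.02010) = 1.007137
δ_res = (-10.2 + 1000) × 1.007137 − 1000 = 996.864 − 1000 = -3.14‰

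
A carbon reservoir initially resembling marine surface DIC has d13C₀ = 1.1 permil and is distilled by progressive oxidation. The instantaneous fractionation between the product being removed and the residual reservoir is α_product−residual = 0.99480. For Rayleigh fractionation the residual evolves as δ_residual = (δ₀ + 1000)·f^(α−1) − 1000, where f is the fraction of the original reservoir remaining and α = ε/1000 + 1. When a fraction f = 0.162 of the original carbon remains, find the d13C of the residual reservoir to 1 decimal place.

Rayleigh residual: δ_res = (δ₀ + 1000)·f^(α−1) − 1000
α − 1 = -0.00520
f^(α−1) = 0.162^(-0.00520) = 1.009510
δ_res = (1.1 + 1000) × 1.009510 − 1000 = 1010.620 − 1000 = 10.62 permil

10.6 permil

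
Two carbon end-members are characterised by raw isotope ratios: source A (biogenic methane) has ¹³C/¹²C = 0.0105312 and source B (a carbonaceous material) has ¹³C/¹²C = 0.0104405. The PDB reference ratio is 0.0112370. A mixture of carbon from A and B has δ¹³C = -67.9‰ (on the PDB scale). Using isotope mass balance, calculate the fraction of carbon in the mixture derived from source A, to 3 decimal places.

0.369

δ_A = (0.0105312/0.0112370 − 1)×1000 = (0.937190 − 1)×1000 = -62.810‰
δ_B = (0.0104405/0.0112370 − 1)×1000 = (0.929118 − 1)×1000 = -70.882‰
f_A = (δ_mix − δ_B)/(δ_A − δ_B) = (-67.9 − (-70.882))/(-62.810 − (-70.882))
f_A = 2.982 / 8.072 = 0.3694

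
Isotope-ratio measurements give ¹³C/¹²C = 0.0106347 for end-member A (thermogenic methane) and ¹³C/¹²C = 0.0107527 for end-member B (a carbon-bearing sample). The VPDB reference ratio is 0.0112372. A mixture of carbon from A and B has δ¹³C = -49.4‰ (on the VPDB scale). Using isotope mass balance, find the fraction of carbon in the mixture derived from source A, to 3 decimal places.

δ_A = (0.0106347/0.0112372 − 1)×1000 = (0.946383 − 1)×1000 = -53.617‰
δ_B = (0.0107527/0.0112372 − 1)×1000 = (0.956884 − 1)×1000 = -43.116‰
f_A = (δ_mix − δ_B)/(δ_A − δ_B) = (-49.4 − (-43.116))/(-53.617 − (-43.116))
f_A = -6.284 / -10.501 = 0.5985

0.598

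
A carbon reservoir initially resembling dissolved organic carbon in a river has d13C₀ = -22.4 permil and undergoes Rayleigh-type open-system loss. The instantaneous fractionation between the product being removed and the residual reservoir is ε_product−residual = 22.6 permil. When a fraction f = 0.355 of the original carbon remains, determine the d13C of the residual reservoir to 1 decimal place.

-45.0 permil

Rayleigh residual: δ_res = (δ₀ + 1000)·f^(α−1) − 1000
α = ε/1000 + 1 = 1.02260, so α − 1 = 0.02260
f^(α−1) = 0.355^(0.02260) = 0.976866
δ_res = (-22.4 + 1000) × 0.976866 − 1000 = 954.985 − 1000 = -45.02 permil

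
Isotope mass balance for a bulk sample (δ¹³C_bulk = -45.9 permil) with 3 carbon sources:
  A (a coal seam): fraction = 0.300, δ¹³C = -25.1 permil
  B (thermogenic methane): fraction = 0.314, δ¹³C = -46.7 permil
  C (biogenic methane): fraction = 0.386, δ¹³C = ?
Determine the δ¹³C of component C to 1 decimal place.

Isotope mass balance: δ_bulk = Σ fᵢ·δᵢ.
-45.9 = 0.300×(-25.1) + 0.314×(-46.7) + 0.386×δ_C
0.386·δ_C = -45.9 − (-22.194) = -23.706
δ_C = -23.706 / 0.386 = -61.42 permil

-61.4 permil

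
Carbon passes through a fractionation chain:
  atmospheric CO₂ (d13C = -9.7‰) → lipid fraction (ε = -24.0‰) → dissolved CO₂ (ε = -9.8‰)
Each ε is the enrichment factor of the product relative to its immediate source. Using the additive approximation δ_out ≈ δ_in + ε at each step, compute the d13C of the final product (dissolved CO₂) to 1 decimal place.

-43.5‰

step 1: δ ≈ -9.7 + (-24.0) = -33.7‰
step 2: δ ≈ -33.7 + (-9.8) = -43.5‰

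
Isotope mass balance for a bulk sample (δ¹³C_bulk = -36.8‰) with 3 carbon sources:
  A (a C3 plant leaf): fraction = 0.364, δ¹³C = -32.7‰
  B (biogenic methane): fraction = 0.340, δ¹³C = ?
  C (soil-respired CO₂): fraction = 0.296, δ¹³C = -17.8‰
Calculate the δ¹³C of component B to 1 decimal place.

Isotope mass balance: δ_bulk = Σ fᵢ·δᵢ.
-36.8 = 0.364×(-32.7) + 0.340×δ_B + 0.296×(-17.8)
0.340·δ_B = -36.8 − (-17.172) = -19.628
δ_B = -19.628 / 0.340 = -57.73‰

-57.7‰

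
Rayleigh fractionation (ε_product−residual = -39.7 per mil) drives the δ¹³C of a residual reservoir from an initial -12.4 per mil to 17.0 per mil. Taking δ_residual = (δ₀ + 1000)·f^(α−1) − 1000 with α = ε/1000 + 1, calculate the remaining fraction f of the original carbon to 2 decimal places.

0.48

α − 1 = ε/1000 = -0.0397
(δ_res + 1000)/(δ₀ + 1000) = (17.0 + 1000)/(-12.4 + 1000) = 1017.0/987.6 = 1.029769
f = 1.029769^(1/-0.0397) = exp(ln(1.029769)/-0.0397) = exp(0.02933/-0.0397)
f = exp(-0.7389) = 0.4776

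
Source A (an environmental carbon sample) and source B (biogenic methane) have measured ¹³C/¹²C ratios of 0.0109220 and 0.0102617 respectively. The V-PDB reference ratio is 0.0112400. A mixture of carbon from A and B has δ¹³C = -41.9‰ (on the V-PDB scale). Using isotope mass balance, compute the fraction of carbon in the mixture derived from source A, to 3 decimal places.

δ_A = (0.0109220/0.0112400 − 1)×1000 = (0.971708 − 1)×1000 = -28.292‰
δ_B = (0.0102617/0.0112400 − 1)×1000 = (0.912963 − 1)×1000 = -87.037‰
f_A = (δ_mix − δ_B)/(δ_A − δ_B) = (-41.9 − (-87.037))/(-28.292 − (-87.037))
f_A = 45.137 / 58.746 = 0.7684

0.768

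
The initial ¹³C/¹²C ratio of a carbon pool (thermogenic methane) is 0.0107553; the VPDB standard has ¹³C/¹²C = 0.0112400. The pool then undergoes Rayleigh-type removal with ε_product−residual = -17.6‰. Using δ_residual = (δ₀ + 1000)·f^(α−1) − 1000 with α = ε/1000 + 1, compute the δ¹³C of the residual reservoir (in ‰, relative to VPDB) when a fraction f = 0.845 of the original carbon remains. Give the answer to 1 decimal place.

δ₀ = (0.0107553/0.0112400 − 1)×1000 = (0.956877 − 1)×1000 = -43.123‰
α − 1 = ε/1000 = -0.0176
f^(α−1) = 0.845^(-0.0176) = 1.002969
δ_res = (-43.123 + 1000) × 1.002969 − 1000 = 959.718 − 1000 = -40.28‰

-40.3‰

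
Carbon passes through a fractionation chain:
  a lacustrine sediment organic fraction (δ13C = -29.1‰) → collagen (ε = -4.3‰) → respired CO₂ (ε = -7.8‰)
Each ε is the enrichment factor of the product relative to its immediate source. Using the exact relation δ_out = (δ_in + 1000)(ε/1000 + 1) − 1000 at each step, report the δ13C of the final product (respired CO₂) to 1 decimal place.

-40.8‰

step 1: δ = (-29.10 + 1000)·(-4.3/1000 + 1) − 1000 = -33.27‰
step 2: δ = (-33.27 + 1000)·(-7.8/1000 + 1) − 1000 = -40.82‰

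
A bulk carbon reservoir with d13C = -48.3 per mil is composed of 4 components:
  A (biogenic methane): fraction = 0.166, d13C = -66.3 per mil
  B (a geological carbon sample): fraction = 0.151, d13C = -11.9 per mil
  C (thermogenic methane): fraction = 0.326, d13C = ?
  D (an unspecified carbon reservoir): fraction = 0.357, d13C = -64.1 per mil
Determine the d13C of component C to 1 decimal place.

-38.7 per mil

Isotope mass balance: δ_bulk = Σ fᵢ·δᵢ.
-48.3 = 0.166×(-66.3) + 0.151×(-11.9) + 0.326×δ_C + 0.357×(-64.1)
0.326·δ_C = -48.3 − (-35.686) = -12.614
δ_C = -12.614 / 0.326 = -38.69 per mil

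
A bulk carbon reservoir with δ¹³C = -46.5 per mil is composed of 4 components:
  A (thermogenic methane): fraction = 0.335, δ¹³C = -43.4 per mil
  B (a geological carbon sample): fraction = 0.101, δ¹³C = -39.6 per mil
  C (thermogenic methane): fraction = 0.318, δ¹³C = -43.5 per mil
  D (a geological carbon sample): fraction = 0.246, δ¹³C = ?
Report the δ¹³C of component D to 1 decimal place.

Isotope mass balance: δ_bulk = Σ fᵢ·δᵢ.
-46.5 = 0.335×(-43.4) + 0.101×(-39.6) + 0.318×(-43.5) + 0.246×δ_D
0.246·δ_D = -46.5 − (-32.372) = -14.128
δ_D = -14.128 / 0.246 = -57.43 per mil

-57.4 per mil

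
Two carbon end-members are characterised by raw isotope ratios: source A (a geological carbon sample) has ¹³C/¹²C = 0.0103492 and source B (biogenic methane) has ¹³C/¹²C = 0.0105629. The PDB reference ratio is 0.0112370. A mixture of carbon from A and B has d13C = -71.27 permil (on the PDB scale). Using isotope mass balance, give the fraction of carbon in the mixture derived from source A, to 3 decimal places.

0.593

δ_A = (0.0103492/0.0112370 − 1)×1000 = (0.920993 − 1)×1000 = -79.007 permil
δ_B = (0.0105629/0.0112370 − 1)×1000 = (0.940011 − 1)×1000 = -59.989 permil
f_A = (δ_mix − δ_B)/(δ_A − δ_B) = (-71.27 − (-59.989))/(-79.007 − (-59.989))
f_A = -11.281 / -19.018 = 0.5932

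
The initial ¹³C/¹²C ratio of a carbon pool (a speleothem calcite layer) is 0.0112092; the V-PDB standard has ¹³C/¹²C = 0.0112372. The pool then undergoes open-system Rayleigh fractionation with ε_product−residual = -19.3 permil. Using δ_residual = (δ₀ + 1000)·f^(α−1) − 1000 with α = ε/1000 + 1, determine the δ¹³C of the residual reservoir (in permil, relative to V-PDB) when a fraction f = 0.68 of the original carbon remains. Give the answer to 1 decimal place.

5.0 permil

δ₀ = (0.0112092/0.0112372 − 1)×1000 = (0.997508 − 1)×1000 = -2.492 permil
α − 1 = ε/1000 = -0.0193
f^(α−1) = 0.68^(-0.0193) = 1.007471
δ_res = (-2.492 + 1000) × 1.007471 − 1000 = 1004.961 − 1000 = 4.96 permil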